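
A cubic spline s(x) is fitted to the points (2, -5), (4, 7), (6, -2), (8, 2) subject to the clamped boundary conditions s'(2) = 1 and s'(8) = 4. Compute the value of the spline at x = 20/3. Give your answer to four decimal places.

Let M_i = s''(x_i). Step sizes h_i = 2, 2, 2; slopes of the chords Δ_i = (y_(i+1) - y_i)/h_i = 6, -9/2, 2.
  2·M_0 + 8·M_1 + 2·M_2 = 6(Δ_1 - Δ_0) = -63
  2·M_1 + 8·M_2 + 2·M_3 = 6(Δ_2 - Δ_1) = 39
Clamped end conditions give two more equations: 2h_0·M_0 + h_0·M_1 = 6(Δ_0 - s'(2)) = 30 and h_2·M_2 + 2h_2·M_3 = 6(s'(8) - Δ_2) = 12.
Hence M_0 = 143/10, M_1 = -68/5, M_2 = 43/5, M_3 = -13/10.
On [6, 8], s(x) = -2 - 33/10·(x - 6) + 43/10·(x - 6)² - 33/40·(x - 6)³.
With (x - 6) = 2/3: s(20/3) = -38/15.

-2.5333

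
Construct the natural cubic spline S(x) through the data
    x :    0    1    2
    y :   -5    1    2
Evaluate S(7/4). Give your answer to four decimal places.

With m_i denoting the second derivative at x_i, h_i = 1, 1, and Δ_i = (y_(i+1) − y_i)/h_i = 6, 1:
  1·m_0 + 4·m_1 + 1·m_2 = 6(Δ_1 - Δ_0) = -30
Natural end conditions: m_0 = m_2 = 0.
Forward elimination and back-substitution give m_0 = 0, m_1 = -15/2, m_2 = 0.
On [1, 2], S(x) = 1 + 7/2·(x - 1) - 15/4·(x - 1)² + 5/4·(x - 1)³.
With (x - 1) = 3/4: S(7/4) = 523/256.

2.0430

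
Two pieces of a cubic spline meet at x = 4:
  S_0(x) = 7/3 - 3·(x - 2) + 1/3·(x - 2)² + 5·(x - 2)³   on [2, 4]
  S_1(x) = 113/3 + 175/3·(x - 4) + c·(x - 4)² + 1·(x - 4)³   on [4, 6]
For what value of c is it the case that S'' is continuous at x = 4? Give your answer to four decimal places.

S_0''(x) = 2/3 + 30·(x - 2), so S_0''(4) = 182/3. On the right, S_1''(4) = 2c, so c = 91/3.

30.3333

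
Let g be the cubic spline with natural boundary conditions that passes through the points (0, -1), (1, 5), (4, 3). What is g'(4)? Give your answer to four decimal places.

-3.1667

Let m_i = g''(x_i). Step sizes h_i = 1, 3; slopes of the chords Δ_i = (y_(i+1) - y_i)/h_i = 6, -2/3.
  1·m_0 + 8·m_1 + 3·m_2 = 6(Δ_1 - Δ_0) = -40
Natural end conditions: m_0 = m_2 = 0.
Hence m_0 = 0, m_1 = -5, m_2 = 0.
On [1, 4], g'(x) = b_1 + 2c_1·(x - 1) + 3d_1·(x - 1)² with b_1 = Δ_1 - h_1(2m_1 + m_2)/6 = 13/3, c_1 = m_1/2 = -5/2, d_1 = (m_2 - m_1)/(6h_1) = 5/18. So g'(4) = -19/6.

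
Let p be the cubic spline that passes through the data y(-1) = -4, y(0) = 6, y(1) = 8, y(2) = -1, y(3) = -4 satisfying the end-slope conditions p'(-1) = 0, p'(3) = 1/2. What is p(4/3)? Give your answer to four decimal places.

5.3485

Put M_i = p'' at the i-th knot. Here h = (1, 1, 1, 1) and Δ = (10, 2, -9, -3), so the interior equations h_(i-1)·M_(i-1) + 2(h_(i-1)+h_i)·M_i + h_i·M_(i+1) = 6(Δ_i − Δ_(i-1)) read
  1·M_0 + 4·M_1 + 1·M_2 = 6(Δ_1 - Δ_0) = -48
  1·M_1 + 4·M_2 + 1·M_3 = 6(Δ_2 - Δ_1) = -66
  1·M_2 + 4·M_3 + 1·M_4 = 6(Δ_3 - Δ_2) = 36
Clamped end conditions give two more equations: 2h_0·M_0 + h_0·M_1 = 6(Δ_0 - p'(-1)) = 60 and h_3·M_3 + 2h_3·M_4 = 6(p'(3) - Δ_3) = 21.
Solving: M_0 = 2185/56, M_1 = -505/28, M_2 = -119/8, M_3 = 323/28, M_4 = 265/56.
On [1, 2], p(x) = 8 - 167/28·(x - 1) - 119/16·(x - 1)² + 493/112·(x - 1)³.
With (x - 1) = 1/3: p(4/3) = 8087/1512.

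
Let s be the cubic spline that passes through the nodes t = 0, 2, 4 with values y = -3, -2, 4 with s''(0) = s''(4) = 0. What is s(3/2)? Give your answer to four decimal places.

-2.6602

Write M_i for s''(x_i). With h_i = 2, 2 and divided differences Δ_i = 1/2, 3, the continuity of s' gives the tridiagonal system
  2·M_0 + 8·M_1 + 2·M_2 = 6(Δ_1 - Δ_0) = 15
Natural end conditions: M_0 = M_2 = 0.
Forward elimination and back-substitution give M_0 = 0, M_1 = 15/8, M_2 = 0.
On [0, 2], s(t) = -3 - 1/8·t + 0·t² + 5/32·t³.
With t = 3/2: s(3/2) = -681/256.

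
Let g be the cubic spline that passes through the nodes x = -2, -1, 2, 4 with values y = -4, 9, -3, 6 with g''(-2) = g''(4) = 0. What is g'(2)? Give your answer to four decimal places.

Put m_i = g'' at the i-th knot. Here h = (1, 3, 2) and Δ = (13, -4, 9/2), so the interior equations h_(i-1)·m_(i-1) + 2(h_(i-1)+h_i)·m_i + h_i·m_(i+1) = 6(Δ_i − Δ_(i-1)) read
  1·m_0 + 8·m_1 + 3·m_2 = 6(Δ_1 - Δ_0) = -102
  3·m_1 + 10·m_2 + 2·m_3 = 6(Δ_2 - Δ_1) = 51
Natural end conditions: m_0 = m_3 = 0.
Forward elimination and back-substitution give m_0 = 0, m_1 = -1173/71, m_2 = 714/71, m_3 = 0.
On [2, 4], g'(x) = b_2 + 2c_2·(x - 2) + 3d_2·(x - 2)² with b_2 = Δ_2 - h_2(2m_2 + m_3)/6 = -313/142, c_2 = m_2/2 = 357/71, d_2 = (m_3 - m_2)/(6h_2) = -119/142. So g'(2) = -313/142.

-2.2042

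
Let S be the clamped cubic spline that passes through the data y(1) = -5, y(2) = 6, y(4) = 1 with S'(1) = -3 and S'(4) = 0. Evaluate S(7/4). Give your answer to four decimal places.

Let M_i = S''(x_i). Step sizes h_i = 1, 2; slopes of the chords Δ_i = (y_(i+1) - y_i)/h_i = 11, -5/2.
  1·M_0 + 6·M_1 + 2·M_2 = 6(Δ_1 - Δ_0) = -81
Clamped end conditions give two more equations: 2h_0·M_0 + h_0·M_1 = 6(Δ_0 - S'(1)) = 84 and h_1·M_1 + 2h_1·M_2 = 6(S'(4) - Δ_1) = 15.
Solving: M_0 = 113/2, M_1 = -29, M_2 = 73/4.
On [1, 2], S(x) = -5 - 3·(x - 1) + 113/4·(x - 1)² - 57/4·(x - 1)³.
With (x - 1) = 3/4: S(7/4) = 673/256.

2.6289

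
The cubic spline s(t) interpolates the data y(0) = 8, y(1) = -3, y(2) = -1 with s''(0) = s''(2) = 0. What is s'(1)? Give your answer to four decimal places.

Let m_i = s''(x_i). Step sizes h_i = 1, 1; slopes of the chords Δ_i = (y_(i+1) - y_i)/h_i = -11, 2.
  1·m_0 + 4·m_1 + 1·m_2 = 6(Δ_1 - Δ_0) = 78
Natural end conditions: m_0 = m_2 = 0.
Solving the tridiagonal system: m_0 = 0, m_1 = 39/2, m_2 = 0.
On [1, 2], s'(t) = b_1 + 2c_1·(t - 1) + 3d_1·(t - 1)² with b_1 = Δ_1 - h_1(2m_1 + m_2)/6 = -9/2, c_1 = m_1/2 = 39/4, d_1 = (m_2 - m_1)/(6h_1) = -13/4. So s'(1) = -9/2.

-4.5000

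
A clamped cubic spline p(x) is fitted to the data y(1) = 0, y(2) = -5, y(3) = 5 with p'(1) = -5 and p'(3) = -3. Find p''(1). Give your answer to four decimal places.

Put σ_i = p'' at the i-th knot. Here h = (1, 1) and Δ = (-5, 10), so the interior equations h_(i-1)·σ_(i-1) + 2(h_(i-1)+h_i)·σ_i + h_i·σ_(i+1) = 6(Δ_i − Δ_(i-1)) read
  1·σ_0 + 4·σ_1 + 1·σ_2 = 6(Δ_1 - Δ_0) = 90
Clamped end conditions give two more equations: 2h_0·σ_0 + h_0·σ_1 = 6(Δ_0 - p'(1)) = 0 and h_1·σ_1 + 2h_1·σ_2 = 6(p'(3) - Δ_1) = -78.
Forward elimination and back-substitution give σ_0 = -43/2, σ_1 = 43, σ_2 = -121/2.

-21.5000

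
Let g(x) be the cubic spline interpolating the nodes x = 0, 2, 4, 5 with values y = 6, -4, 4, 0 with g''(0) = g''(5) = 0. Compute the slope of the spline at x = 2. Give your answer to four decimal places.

With M_i denoting the second derivative at x_i, h_i = 2, 2, 1, and Δ_i = (y_(i+1) − y_i)/h_i = -5, 4, -4:
  2·M_0 + 8·M_1 + 2·M_2 = 6(Δ_1 - Δ_0) = 54
  2·M_1 + 6·M_2 + 1·M_3 = 6(Δ_2 - Δ_1) = -48
Natural end conditions: M_0 = M_3 = 0.
Forward elimination and back-substitution give M_0 = 0, M_1 = 105/11, M_2 = -123/11, M_3 = 0.
On [2, 4], g'(x) = b_1 + 2c_1·(x - 2) + 3d_1·(x - 2)² with b_1 = Δ_1 - h_1(2M_1 + M_2)/6 = 15/11, c_1 = M_1/2 = 105/22, d_1 = (M_2 - M_1)/(6h_1) = -19/11. So g'(2) = 15/11.

1.3636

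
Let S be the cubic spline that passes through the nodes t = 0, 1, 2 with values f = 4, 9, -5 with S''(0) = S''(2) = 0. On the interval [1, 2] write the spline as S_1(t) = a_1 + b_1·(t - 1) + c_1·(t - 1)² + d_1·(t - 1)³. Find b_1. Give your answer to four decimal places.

Write m_i for S''(x_i). With h_i = 1, 1 and divided differences Δ_i = 5, -14, the continuity of S' gives the tridiagonal system
  1·m_0 + 4·m_1 + 1·m_2 = 6(Δ_1 - Δ_0) = -114
Natural end conditions: m_0 = m_2 = 0.
Forward elimination and back-substitution give m_0 = 0, m_1 = -57/2, m_2 = 0.
On [1, 2], with S_1(t) = a_1 + b_1·(t - 1) + c_1·(t - 1)² + d_1·(t - 1)³: c_1 = m_1/2 = -57/4, d_1 = (m_2 - m_1)/(6h_1) = 19/4, b_1 = Δ_1 - h_1(2m_1 + m_2)/6 = -9/2.

-4.5000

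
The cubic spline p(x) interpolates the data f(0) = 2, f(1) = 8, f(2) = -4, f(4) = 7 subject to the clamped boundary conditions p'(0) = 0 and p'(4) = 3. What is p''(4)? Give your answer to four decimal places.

Put m_i = p'' at the i-th knot. Here h = (1, 1, 2) and Δ = (6, -12, 11/2), so the interior equations h_(i-1)·m_(i-1) + 2(h_(i-1)+h_i)·m_i + h_i·m_(i+1) = 6(Δ_i − Δ_(i-1)) read
  1·m_0 + 4·m_1 + 1·m_2 = 6(Δ_1 - Δ_0) = -108
  1·m_1 + 6·m_2 + 2·m_3 = 6(Δ_2 - Δ_1) = 105
Clamped end conditions give two more equations: 2h_0·m_0 + h_0·m_1 = 6(Δ_0 - p'(0)) = 36 and h_2·m_2 + 2h_2·m_3 = 6(p'(4) - Δ_2) = -15.
Forward elimination and back-substitution give m_0 = 81/2, m_1 = -45, m_2 = 63/2, m_3 = -39/2.

-19.5000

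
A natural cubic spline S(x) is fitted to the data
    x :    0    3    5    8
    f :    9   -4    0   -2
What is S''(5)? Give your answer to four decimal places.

Put M_i = S'' at the i-th knot. Here h = (3, 2, 3) and Δ = (-13/3, 2, -2/3), so the interior equations h_(i-1)·M_(i-1) + 2(h_(i-1)+h_i)·M_i + h_i·M_(i+1) = 6(Δ_i − Δ_(i-1)) read
  3·M_0 + 10·M_1 + 2·M_2 = 6(Δ_1 - Δ_0) = 38
  2·M_1 + 10·M_2 + 3·M_3 = 6(Δ_2 - Δ_1) = -16
Natural end conditions: M_0 = M_3 = 0.
Forward elimination and back-substitution give M_0 = 0, M_1 = 103/24, M_2 = -59/24, M_3 = 0.

-2.4583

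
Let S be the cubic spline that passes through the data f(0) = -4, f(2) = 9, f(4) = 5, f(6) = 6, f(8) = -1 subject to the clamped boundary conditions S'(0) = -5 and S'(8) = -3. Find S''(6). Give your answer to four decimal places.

-5.5893

Put M_i = S'' at the i-th knot. Here h = (2, 2, 2, 2) and Δ = (13/2, -2, 1/2, -7/2), so the interior equations h_(i-1)·M_(i-1) + 2(h_(i-1)+h_i)·M_i + h_i·M_(i+1) = 6(Δ_i − Δ_(i-1)) read
  2·M_0 + 8·M_1 + 2·M_2 = 6(Δ_1 - Δ_0) = -51
  2·M_1 + 8·M_2 + 2·M_3 = 6(Δ_2 - Δ_1) = 15
  2·M_2 + 8·M_3 + 2·M_4 = 6(Δ_3 - Δ_2) = -24
Clamped end conditions give two more equations: 2h_0·M_0 + h_0·M_1 = 6(Δ_0 - S'(0)) = 69 and h_3·M_3 + 2h_3·M_4 = 6(S'(8) - Δ_3) = 3.
Hence M_0 = 2725/112, M_1 = -793/56, M_2 = 109/16, M_3 = -313/56, M_4 = 397/112.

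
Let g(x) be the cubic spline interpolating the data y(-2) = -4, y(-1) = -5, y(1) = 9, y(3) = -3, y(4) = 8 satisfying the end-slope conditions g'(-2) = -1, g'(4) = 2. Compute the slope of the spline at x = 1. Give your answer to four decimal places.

Write M_i for g''(x_i). With h_i = 1, 2, 2, 1 and divided differences Δ_i = -1, 7, -6, 11, the continuity of g' gives the tridiagonal system
  1·M_0 + 6·M_1 + 2·M_2 = 6(Δ_1 - Δ_0) = 48
  2·M_1 + 8·M_2 + 2·M_3 = 6(Δ_2 - Δ_1) = -78
  2·M_2 + 6·M_3 + 1·M_4 = 6(Δ_3 - Δ_2) = 102
Clamped end conditions give two more equations: 2h_0·M_0 + h_0·M_1 = 6(Δ_0 - g'(-2)) = 0 and h_3·M_3 + 2h_3·M_4 = 6(g'(4) - Δ_3) = -54.
Solving: M_0 = -183/22, M_1 = 183/11, M_2 = -87/4, M_3 = 345/11, M_4 = -939/22.
On [1, 3], g'(x) = b_2 + 2c_2·(x - 1) + 3d_2·(x - 1)² with b_2 = Δ_2 - h_2(2M_2 + M_3)/6 = -43/22, c_2 = M_2/2 = -87/8, d_2 = (M_3 - M_2)/(6h_2) = 779/176. So g'(1) = -43/22.

-1.9545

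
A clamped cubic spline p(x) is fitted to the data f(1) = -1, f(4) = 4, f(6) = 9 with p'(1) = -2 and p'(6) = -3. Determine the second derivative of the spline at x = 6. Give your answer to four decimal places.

Let M_i = p''(x_i). Step sizes h_i = 3, 2; slopes of the chords Δ_i = (y_(i+1) - y_i)/h_i = 5/3, 5/2.
  3·M_0 + 10·M_1 + 2·M_2 = 6(Δ_1 - Δ_0) = 5
Clamped end conditions give two more equations: 2h_0·M_0 + h_0·M_1 = 6(Δ_0 - p'(1)) = 22 and h_1·M_1 + 2h_1·M_2 = 6(p'(6) - Δ_1) = -33.
Solving the tridiagonal system: M_0 = 89/30, M_1 = 7/5, M_2 = -179/20.

-8.9500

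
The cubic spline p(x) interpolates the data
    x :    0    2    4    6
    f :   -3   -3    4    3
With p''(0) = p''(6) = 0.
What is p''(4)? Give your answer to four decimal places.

Put m_i = p'' at the i-th knot. Here h = (2, 2, 2) and Δ = (0, 7/2, -1/2), so the interior equations h_(i-1)·m_(i-1) + 2(h_(i-1)+h_i)·m_i + h_i·m_(i+1) = 6(Δ_i − Δ_(i-1)) read
  2·m_0 + 8·m_1 + 2·m_2 = 6(Δ_1 - Δ_0) = 21
  2·m_1 + 8·m_2 + 2·m_3 = 6(Δ_2 - Δ_1) = -24
Natural end conditions: m_0 = m_3 = 0.
Hence m_0 = 0, m_1 = 18/5, m_2 = -39/10, m_3 = 0.

-3.9000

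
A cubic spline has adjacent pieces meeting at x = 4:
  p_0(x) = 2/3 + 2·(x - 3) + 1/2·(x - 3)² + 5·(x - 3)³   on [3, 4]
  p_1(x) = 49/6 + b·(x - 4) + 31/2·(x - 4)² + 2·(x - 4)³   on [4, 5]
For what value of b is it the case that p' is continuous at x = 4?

p_0'(x) = 2 + 1·(x - 3) + 15·(x - 3)², so p_0'(4) = 18. On the right, p_1'(4) = b, so b = 18.

18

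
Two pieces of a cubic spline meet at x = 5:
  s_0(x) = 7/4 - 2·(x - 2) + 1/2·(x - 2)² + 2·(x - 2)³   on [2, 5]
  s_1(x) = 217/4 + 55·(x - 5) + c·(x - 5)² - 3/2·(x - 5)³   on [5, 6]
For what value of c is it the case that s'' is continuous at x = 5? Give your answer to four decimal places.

18.5000

s_0''(x) = 1 + 12·(x - 2), so s_0''(5) = 37. On the right, s_1''(5) = 2c, so c = 37/2.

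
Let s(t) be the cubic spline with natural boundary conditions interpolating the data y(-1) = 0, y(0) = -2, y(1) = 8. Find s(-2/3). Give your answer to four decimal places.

-1.5556

Write m_i for s''(x_i). With h_i = 1, 1 and divided differences Δ_i = -2, 10, the continuity of s' gives the tridiagonal system
  1·m_0 + 4·m_1 + 1·m_2 = 6(Δ_1 - Δ_0) = 72
Natural end conditions: m_0 = m_2 = 0.
Solving: m_0 = 0, m_1 = 18, m_2 = 0.
On [-1, 0], s(t) = 0 - 5·(t + 1) + 0·(t + 1)² + 3·(t + 1)³.
With (t + 1) = 1/3: s(-2/3) = -14/9.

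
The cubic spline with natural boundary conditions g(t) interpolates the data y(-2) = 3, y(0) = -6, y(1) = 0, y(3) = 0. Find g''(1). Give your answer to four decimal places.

Put M_i = g'' at the i-th knot. Here h = (2, 1, 2) and Δ = (-9/2, 6, 0), so the interior equations h_(i-1)·M_(i-1) + 2(h_(i-1)+h_i)·M_i + h_i·M_(i+1) = 6(Δ_i − Δ_(i-1)) read
  2·M_0 + 6·M_1 + 1·M_2 = 6(Δ_1 - Δ_0) = 63
  1·M_1 + 6·M_2 + 2·M_3 = 6(Δ_2 - Δ_1) = -36
Natural end conditions: M_0 = M_3 = 0.
Solving: M_0 = 0, M_1 = 414/35, M_2 = -279/35, M_3 = 0.

-7.9714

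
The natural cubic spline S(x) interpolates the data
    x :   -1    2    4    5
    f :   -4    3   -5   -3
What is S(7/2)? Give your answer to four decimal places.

Put m_i = S'' at the i-th knot. Here h = (3, 2, 1) and Δ = (7/3, -4, 2), so the interior equations h_(i-1)·m_(i-1) + 2(h_(i-1)+h_i)·m_i + h_i·m_(i+1) = 6(Δ_i − Δ_(i-1)) read
  3·m_0 + 10·m_1 + 2·m_2 = 6(Δ_1 - Δ_0) = -38
  2·m_1 + 6·m_2 + 1·m_3 = 6(Δ_2 - Δ_1) = 36
Natural end conditions: m_0 = m_3 = 0.
Solving: m_0 = 0, m_1 = -75/14, m_2 = 109/14, m_3 = 0.
On [2, 4], S(x) = 3 - 127/42·(x - 2) - 75/28·(x - 2)² + 23/21·(x - 2)³.
With (x - 2) = 3/2: S(7/2) = -433/112.

-3.8661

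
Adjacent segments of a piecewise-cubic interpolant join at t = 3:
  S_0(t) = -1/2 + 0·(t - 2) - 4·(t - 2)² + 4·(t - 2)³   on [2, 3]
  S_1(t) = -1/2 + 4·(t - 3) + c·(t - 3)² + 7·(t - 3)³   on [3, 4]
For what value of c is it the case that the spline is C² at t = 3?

S_0''(t) = -8 + 24·(t - 2), so S_0''(3) = 16. On the right, S_1''(3) = 2c, so c = 8.

8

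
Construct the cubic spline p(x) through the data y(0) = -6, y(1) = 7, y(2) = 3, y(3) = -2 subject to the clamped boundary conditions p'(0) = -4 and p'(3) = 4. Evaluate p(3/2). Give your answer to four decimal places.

Put M_i = p'' at the i-th knot. Here h = (1, 1, 1) and Δ = (13, -4, -5), so the interior equations h_(i-1)·M_(i-1) + 2(h_(i-1)+h_i)·M_i + h_i·M_(i+1) = 6(Δ_i − Δ_(i-1)) read
  1·M_0 + 4·M_1 + 1·M_2 = 6(Δ_1 - Δ_0) = -102
  1·M_1 + 4·M_2 + 1·M_3 = 6(Δ_2 - Δ_1) = -6
Clamped end conditions give two more equations: 2h_0·M_0 + h_0·M_1 = 6(Δ_0 - p'(0)) = 102 and h_2·M_2 + 2h_2·M_3 = 6(p'(3) - Δ_2) = 54.
Solving the tridiagonal system: M_0 = 220/3, M_1 = -134/3, M_2 = 10/3, M_3 = 76/3.
On [1, 2], p(x) = 7 + 31/3·(x - 1) - 67/3·(x - 1)² + 8·(x - 1)³.
With (x - 1) = 1/2: p(3/2) = 91/12.

7.5833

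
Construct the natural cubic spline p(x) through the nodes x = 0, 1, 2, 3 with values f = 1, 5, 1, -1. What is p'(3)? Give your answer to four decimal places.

Put m_i = p'' at the i-th knot. Here h = (1, 1, 1) and Δ = (4, -4, -2), so the interior equations h_(i-1)·m_(i-1) + 2(h_(i-1)+h_i)·m_i + h_i·m_(i+1) = 6(Δ_i − Δ_(i-1)) read
  1·m_0 + 4·m_1 + 1·m_2 = 6(Δ_1 - Δ_0) = -48
  1·m_1 + 4·m_2 + 1·m_3 = 6(Δ_2 - Δ_1) = 12
Natural end conditions: m_0 = m_3 = 0.
Solving: m_0 = 0, m_1 = -68/5, m_2 = 32/5, m_3 = 0.
On [2, 3], p'(x) = b_2 + 2c_2·(x - 2) + 3d_2·(x - 2)² with b_2 = Δ_2 - h_2(2m_2 + m_3)/6 = -62/15, c_2 = m_2/2 = 16/5, d_2 = (m_3 - m_2)/(6h_2) = -16/15. So p'(3) = -14/15.

-0.9333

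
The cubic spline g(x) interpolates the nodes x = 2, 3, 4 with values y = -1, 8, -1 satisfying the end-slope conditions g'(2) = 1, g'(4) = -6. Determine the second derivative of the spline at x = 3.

Put M_i = g'' at the i-th knot. Here h = (1, 1) and Δ = (9, -9), so the interior equations h_(i-1)·M_(i-1) + 2(h_(i-1)+h_i)·M_i + h_i·M_(i+1) = 6(Δ_i − Δ_(i-1)) read
  1·M_0 + 4·M_1 + 1·M_2 = 6(Δ_1 - Δ_0) = -108
Clamped end conditions give two more equations: 2h_0·M_0 + h_0·M_1 = 6(Δ_0 - g'(2)) = 48 and h_1·M_1 + 2h_1·M_2 = 6(g'(4) - Δ_1) = 18.
Solving the tridiagonal system: M_0 = 95/2, M_1 = -47, M_2 = 65/2.

-47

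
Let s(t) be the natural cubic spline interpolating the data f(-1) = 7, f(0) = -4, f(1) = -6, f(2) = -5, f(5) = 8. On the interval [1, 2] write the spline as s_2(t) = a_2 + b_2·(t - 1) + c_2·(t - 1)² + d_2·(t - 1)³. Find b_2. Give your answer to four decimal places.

Write σ_i for s''(x_i). With h_i = 1, 1, 1, 3 and divided differences Δ_i = -11, -2, 1, 13/3, the continuity of s' gives the tridiagonal system
  1·σ_0 + 4·σ_1 + 1·σ_2 = 6(Δ_1 - Δ_0) = 54
  1·σ_1 + 4·σ_2 + 1·σ_3 = 6(Δ_2 - Δ_1) = 18
  1·σ_2 + 8·σ_3 + 3·σ_4 = 6(Δ_3 - Δ_2) = 20
Natural end conditions: σ_0 = σ_4 = 0.
Forward elimination and back-substitution give σ_0 = 0, σ_1 = 775/58, σ_2 = 16/29, σ_3 = 141/58, σ_4 = 0.
On [1, 2], with s_2(t) = a_2 + b_2·(t - 1) + c_2·(t - 1)² + d_2·(t - 1)³: c_2 = σ_2/2 = 8/29, d_2 = (σ_3 - σ_2)/(6h_2) = 109/348, b_2 = Δ_2 - h_2(2σ_2 + σ_3)/6 = 143/348.

0.4109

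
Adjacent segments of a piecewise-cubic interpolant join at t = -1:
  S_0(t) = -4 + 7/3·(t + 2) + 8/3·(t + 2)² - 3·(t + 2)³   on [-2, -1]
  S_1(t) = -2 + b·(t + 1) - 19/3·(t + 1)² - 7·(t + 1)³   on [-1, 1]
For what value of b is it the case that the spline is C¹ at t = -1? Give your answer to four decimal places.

S_0'(t) = 7/3 + 16/3·(t + 2) - 9·(t + 2)², so S_0'(-1) = -4/3. On the right, S_1'(-1) = b, so b = -4/3.

-1.3333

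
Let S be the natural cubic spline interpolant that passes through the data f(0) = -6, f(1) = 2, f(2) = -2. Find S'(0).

Put M_i = S'' at the i-th knot. Here h = (1, 1) and Δ = (8, -4), so the interior equations h_(i-1)·M_(i-1) + 2(h_(i-1)+h_i)·M_i + h_i·M_(i+1) = 6(Δ_i − Δ_(i-1)) read
  1·M_0 + 4·M_1 + 1·M_2 = 6(Δ_1 - Δ_0) = -72
Natural end conditions: M_0 = M_2 = 0.
Solving: M_0 = 0, M_1 = -18, M_2 = 0.
On [0, 1], S'(t) = b_0 + 2c_0·t + 3d_0·t² with b_0 = Δ_0 - h_0(2M_0 + M_1)/6 = 11, c_0 = M_0/2 = 0, d_0 = (M_1 - M_0)/(6h_0) = -3. So S'(0) = 11.

11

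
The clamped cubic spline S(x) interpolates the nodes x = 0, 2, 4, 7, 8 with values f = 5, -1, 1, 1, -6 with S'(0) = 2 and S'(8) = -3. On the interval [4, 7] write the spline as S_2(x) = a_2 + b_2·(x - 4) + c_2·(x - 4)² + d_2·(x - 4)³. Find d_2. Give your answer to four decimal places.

With M_i denoting the second derivative at x_i, h_i = 2, 2, 3, 1, and Δ_i = (y_(i+1) − y_i)/h_i = -3, 1, 0, -7:
  2·M_0 + 8·M_1 + 2·M_2 = 6(Δ_1 - Δ_0) = 24
  2·M_1 + 10·M_2 + 3·M_3 = 6(Δ_2 - Δ_1) = -6
  3·M_2 + 8·M_3 + 1·M_4 = 6(Δ_3 - Δ_2) = -42
Clamped end conditions give two more equations: 2h_0·M_0 + h_0·M_1 = 6(Δ_0 - S'(0)) = -30 and h_3·M_3 + 2h_3·M_4 = 6(S'(8) - Δ_3) = 24.
Forward elimination and back-substitution give M_0 = -245/24, M_1 = 65/12, M_2 = 13/24, M_3 = -89/12, M_4 = 377/24.
On [4, 7], with S_2(x) = a_2 + b_2·(x - 4) + c_2·(x - 4)² + d_2·(x - 4)³: c_2 = M_2/2 = 13/48, d_2 = (M_3 - M_2)/(6h_2) = -191/432, b_2 = Δ_2 - h_2(2M_2 + M_3)/6 = 19/6.

-0.4421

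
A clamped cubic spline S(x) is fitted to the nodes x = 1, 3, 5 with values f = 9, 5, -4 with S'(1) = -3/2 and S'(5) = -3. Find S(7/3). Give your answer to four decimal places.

Write m_i for S''(x_i). With h_i = 2, 2 and divided differences Δ_i = -2, -9/2, the continuity of S' gives the tridiagonal system
  2·m_0 + 8·m_1 + 2·m_2 = 6(Δ_1 - Δ_0) = -15
Clamped end conditions give two more equations: 2h_0·m_0 + h_0·m_1 = 6(Δ_0 - S'(1)) = -3 and h_1·m_1 + 2h_1·m_2 = 6(S'(5) - Δ_1) = 9.
Hence m_0 = 3/4, m_1 = -3, m_2 = 15/4.
On [1, 3], S(x) = 9 - 3/2·(x - 1) + 3/8·(x - 1)² - 5/16·(x - 1)³.
With (x - 1) = 4/3: S(7/3) = 187/27.

6.9259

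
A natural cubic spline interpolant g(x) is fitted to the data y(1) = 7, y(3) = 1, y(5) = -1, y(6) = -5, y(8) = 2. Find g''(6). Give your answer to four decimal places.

With M_i denoting the second derivative at x_i, h_i = 2, 2, 1, 2, and Δ_i = (y_(i+1) − y_i)/h_i = -3, -1, -4, 7/2:
  2·M_0 + 8·M_1 + 2·M_2 = 6(Δ_1 - Δ_0) = 12
  2·M_1 + 6·M_2 + 1·M_3 = 6(Δ_2 - Δ_1) = -18
  1·M_2 + 6·M_3 + 2·M_4 = 6(Δ_3 - Δ_2) = 45
Natural end conditions: M_0 = M_4 = 0.
Solving: M_0 = 0, M_1 = 363/128, M_2 = -171/32, M_3 = 537/64, M_4 = 0.

8.3906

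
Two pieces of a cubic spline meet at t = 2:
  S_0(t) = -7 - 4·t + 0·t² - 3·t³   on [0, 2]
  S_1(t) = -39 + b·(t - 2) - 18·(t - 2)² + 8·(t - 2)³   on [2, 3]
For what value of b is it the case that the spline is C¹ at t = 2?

S_0'(t) = -4 + 0·t - 9·t², so S_0'(2) = -40. On the right, S_1'(2) = b, so b = -40.

-40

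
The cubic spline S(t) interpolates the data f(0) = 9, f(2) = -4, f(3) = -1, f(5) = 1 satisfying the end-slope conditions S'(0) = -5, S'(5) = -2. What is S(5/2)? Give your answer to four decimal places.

Let M_i = S''(x_i). Step sizes h_i = 2, 1, 2; slopes of the chords Δ_i = (y_(i+1) - y_i)/h_i = -13/2, 3, 1.
  2·M_0 + 6·M_1 + 1·M_2 = 6(Δ_1 - Δ_0) = 57
  1·M_1 + 6·M_2 + 2·M_3 = 6(Δ_2 - Δ_1) = -12
Clamped end conditions give two more equations: 2h_0·M_0 + h_0·M_1 = 6(Δ_0 - S'(0)) = -9 and h_2·M_2 + 2h_2·M_3 = 6(S'(5) - Δ_2) = -18.
Hence M_0 = -279/32, M_1 = 207/16, M_2 = -51/16, M_3 = -93/32.
On [2, 3], S(t) = -4 - 25/32·(t - 2) + 207/32·(t - 2)² - 43/16·(t - 2)³.
With (t - 2) = 1/2: S(5/2) = -199/64.

-3.1094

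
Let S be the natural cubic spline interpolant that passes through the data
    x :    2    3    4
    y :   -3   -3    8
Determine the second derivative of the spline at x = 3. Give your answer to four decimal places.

16.5000

Let σ_i = S''(x_i). Step sizes h_i = 1, 1; slopes of the chords Δ_i = (y_(i+1) - y_i)/h_i = 0, 11.
  1·σ_0 + 4·σ_1 + 1·σ_2 = 6(Δ_1 - Δ_0) = 66
Natural end conditions: σ_0 = σ_2 = 0.
Solving: σ_0 = 0, σ_1 = 33/2, σ_2 = 0.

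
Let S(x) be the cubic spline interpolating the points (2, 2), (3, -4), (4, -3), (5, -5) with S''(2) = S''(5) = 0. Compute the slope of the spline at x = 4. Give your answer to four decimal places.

0.5333

Write M_i for S''(x_i). With h_i = 1, 1, 1 and divided differences Δ_i = -6, 1, -2, the continuity of S' gives the tridiagonal system
  1·M_0 + 4·M_1 + 1·M_2 = 6(Δ_1 - Δ_0) = 42
  1·M_1 + 4·M_2 + 1·M_3 = 6(Δ_2 - Δ_1) = -18
Natural end conditions: M_0 = M_3 = 0.
Solving: M_0 = 0, M_1 = 62/5, M_2 = -38/5, M_3 = 0.
On [4, 5], S'(x) = b_2 + 2c_2·(x - 4) + 3d_2·(x - 4)² with b_2 = Δ_2 - h_2(2M_2 + M_3)/6 = 8/15, c_2 = M_2/2 = -19/5, d_2 = (M_3 - M_2)/(6h_2) = 19/15. So S'(4) = 8/15.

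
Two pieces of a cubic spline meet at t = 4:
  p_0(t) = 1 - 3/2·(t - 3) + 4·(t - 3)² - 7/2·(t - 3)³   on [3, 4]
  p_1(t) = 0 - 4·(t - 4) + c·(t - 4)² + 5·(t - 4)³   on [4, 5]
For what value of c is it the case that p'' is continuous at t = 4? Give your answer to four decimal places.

p_0''(t) = 8 - 21·(t - 3), so p_0''(4) = -13. On the right, p_1''(4) = 2c, so c = -13/2.

-6.5000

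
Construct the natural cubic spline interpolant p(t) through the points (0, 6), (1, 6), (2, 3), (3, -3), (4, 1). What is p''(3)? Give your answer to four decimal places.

With M_i denoting the second derivative at x_i, h_i = 1, 1, 1, 1, and Δ_i = (y_(i+1) − y_i)/h_i = 0, -3, -6, 4:
  1·M_0 + 4·M_1 + 1·M_2 = 6(Δ_1 - Δ_0) = -18
  1·M_1 + 4·M_2 + 1·M_3 = 6(Δ_2 - Δ_1) = -18
  1·M_2 + 4·M_3 + 1·M_4 = 6(Δ_3 - Δ_2) = 60
Natural end conditions: M_0 = M_4 = 0.
Hence M_0 = 0, M_1 = -69/28, M_2 = -57/7, M_3 = 477/28, M_4 = 0.

17.0357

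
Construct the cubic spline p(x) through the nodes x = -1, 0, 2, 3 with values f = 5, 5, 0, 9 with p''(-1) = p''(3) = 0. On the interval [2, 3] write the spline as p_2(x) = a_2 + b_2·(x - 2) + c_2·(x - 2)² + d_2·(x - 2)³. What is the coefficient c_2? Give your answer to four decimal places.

Let σ_i = p''(x_i). Step sizes h_i = 1, 2, 1; slopes of the chords Δ_i = (y_(i+1) - y_i)/h_i = 0, -5/2, 9.
  1·σ_0 + 6·σ_1 + 2·σ_2 = 6(Δ_1 - Δ_0) = -15
  2·σ_1 + 6·σ_2 + 1·σ_3 = 6(Δ_2 - Δ_1) = 69
Natural end conditions: σ_0 = σ_3 = 0.
Solving the tridiagonal system: σ_0 = 0, σ_1 = -57/8, σ_2 = 111/8, σ_3 = 0.
On [2, 3], with p_2(x) = a_2 + b_2·(x - 2) + c_2·(x - 2)² + d_2·(x - 2)³: c_2 = σ_2/2 = 111/16, d_2 = (σ_3 - σ_2)/(6h_2) = -37/16, b_2 = Δ_2 - h_2(2σ_2 + σ_3)/6 = 35/8.

6.9375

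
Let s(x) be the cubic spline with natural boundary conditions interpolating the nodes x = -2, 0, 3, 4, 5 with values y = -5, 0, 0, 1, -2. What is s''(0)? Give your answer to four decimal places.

-2.2226

With m_i denoting the second derivative at x_i, h_i = 2, 3, 1, 1, and Δ_i = (y_(i+1) − y_i)/h_i = 5/2, 0, 1, -3:
  2·m_0 + 10·m_1 + 3·m_2 = 6(Δ_1 - Δ_0) = -15
  3·m_1 + 8·m_2 + 1·m_3 = 6(Δ_2 - Δ_1) = 6
  1·m_2 + 4·m_3 + 1·m_4 = 6(Δ_3 - Δ_2) = -24
Natural end conditions: m_0 = m_4 = 0.
Solving the tridiagonal system: m_0 = 0, m_1 = -609/274, m_2 = 330/137, m_3 = -1809/274, m_4 = 0.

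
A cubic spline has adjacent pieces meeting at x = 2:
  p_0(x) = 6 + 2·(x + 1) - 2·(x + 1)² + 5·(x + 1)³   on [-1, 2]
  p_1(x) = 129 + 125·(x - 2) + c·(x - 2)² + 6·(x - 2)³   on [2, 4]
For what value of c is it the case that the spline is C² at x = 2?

43

p_0''(x) = -4 + 30·(x + 1), so p_0''(2) = 86. On the right, p_1''(2) = 2c, so c = 43.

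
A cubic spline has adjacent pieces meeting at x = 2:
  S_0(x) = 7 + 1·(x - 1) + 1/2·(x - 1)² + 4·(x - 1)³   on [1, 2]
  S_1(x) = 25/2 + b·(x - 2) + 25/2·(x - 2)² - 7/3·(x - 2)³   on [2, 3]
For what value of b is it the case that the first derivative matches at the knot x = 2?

14

S_0'(x) = 1 + 1·(x - 1) + 12·(x - 1)², so S_0'(2) = 14. On the right, S_1'(2) = b, so b = 14.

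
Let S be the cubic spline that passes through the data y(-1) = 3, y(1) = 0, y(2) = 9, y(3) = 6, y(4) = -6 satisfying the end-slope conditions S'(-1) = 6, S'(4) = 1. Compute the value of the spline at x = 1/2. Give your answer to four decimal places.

Write M_i for S''(x_i). With h_i = 2, 1, 1, 1 and divided differences Δ_i = -3/2, 9, -3, -12, the continuity of S' gives the tridiagonal system
  2·M_0 + 6·M_1 + 1·M_2 = 6(Δ_1 - Δ_0) = 63
  1·M_1 + 4·M_2 + 1·M_3 = 6(Δ_2 - Δ_1) = -72
  1·M_2 + 4·M_3 + 1·M_4 = 6(Δ_3 - Δ_2) = -54
Clamped end conditions give two more equations: 2h_0·M_0 + h_0·M_1 = 6(Δ_0 - S'(-1)) = -45 and h_3·M_3 + 2h_3·M_4 = 6(S'(4) - Δ_3) = 78.
Solving the tridiagonal system: M_0 = -3539/164, M_1 = 847/41, M_2 = -1459/82, M_3 = -881/41, M_4 = 4079/82.
On [-1, 1], S(x) = 3 + 6·(x + 1) - 3539/328·(x + 1)² + 2309/656·(x + 1)³.
With (x + 1) = 3/2: S(1/2) = -2085/5248.

-0.3973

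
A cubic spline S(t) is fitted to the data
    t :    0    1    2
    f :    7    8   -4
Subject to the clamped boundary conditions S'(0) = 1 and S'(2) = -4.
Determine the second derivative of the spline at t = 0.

Let M_i = S''(x_i). Step sizes h_i = 1, 1; slopes of the chords Δ_i = (y_(i+1) - y_i)/h_i = 1, -12.
  1·M_0 + 4·M_1 + 1·M_2 = 6(Δ_1 - Δ_0) = -78
Clamped end conditions give two more equations: 2h_0·M_0 + h_0·M_1 = 6(Δ_0 - S'(0)) = 0 and h_1·M_1 + 2h_1·M_2 = 6(S'(2) - Δ_1) = 48.
Solving: M_0 = 17, M_1 = -34, M_2 = 41.

17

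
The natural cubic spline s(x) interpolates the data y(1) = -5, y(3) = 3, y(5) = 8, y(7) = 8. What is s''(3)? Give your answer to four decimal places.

Put m_i = s'' at the i-th knot. Here h = (2, 2, 2) and Δ = (4, 5/2, 0), so the interior equations h_(i-1)·m_(i-1) + 2(h_(i-1)+h_i)·m_i + h_i·m_(i+1) = 6(Δ_i − Δ_(i-1)) read
  2·m_0 + 8·m_1 + 2·m_2 = 6(Δ_1 - Δ_0) = -9
  2·m_1 + 8·m_2 + 2·m_3 = 6(Δ_2 - Δ_1) = -15
Natural end conditions: m_0 = m_3 = 0.
Solving: m_0 = 0, m_1 = -7/10, m_2 = -17/10, m_3 = 0.

-0.7000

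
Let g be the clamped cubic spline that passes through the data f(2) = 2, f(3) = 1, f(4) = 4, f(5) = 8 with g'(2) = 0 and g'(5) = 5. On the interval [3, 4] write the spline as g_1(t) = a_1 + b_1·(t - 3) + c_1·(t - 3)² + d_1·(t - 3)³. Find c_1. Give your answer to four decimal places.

4.0667

With M_i denoting the second derivative at x_i, h_i = 1, 1, 1, and Δ_i = (y_(i+1) − y_i)/h_i = -1, 3, 4:
  1·M_0 + 4·M_1 + 1·M_2 = 6(Δ_1 - Δ_0) = 24
  1·M_1 + 4·M_2 + 1·M_3 = 6(Δ_2 - Δ_1) = 6
Clamped end conditions give two more equations: 2h_0·M_0 + h_0·M_1 = 6(Δ_0 - g'(2)) = -6 and h_2·M_2 + 2h_2·M_3 = 6(g'(5) - Δ_2) = 6.
Hence M_0 = -106/15, M_1 = 122/15, M_2 = -22/15, M_3 = 56/15.
On [3, 4], with g_1(t) = a_1 + b_1·(t - 3) + c_1·(t - 3)² + d_1·(t - 3)³: c_1 = M_1/2 = 61/15, d_1 = (M_2 - M_1)/(6h_1) = -8/5, b_1 = Δ_1 - h_1(2M_1 + M_2)/6 = 8/15.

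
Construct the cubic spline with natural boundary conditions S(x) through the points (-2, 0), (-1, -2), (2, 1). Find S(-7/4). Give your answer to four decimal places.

With σ_i denoting the second derivative at x_i, h_i = 1, 3, and Δ_i = (y_(i+1) − y_i)/h_i = -2, 1:
  1·σ_0 + 8·σ_1 + 3·σ_2 = 6(Δ_1 - Δ_0) = 18
Natural end conditions: σ_0 = σ_2 = 0.
Hence σ_0 = 0, σ_1 = 9/4, σ_2 = 0.
On [-2, -1], S(x) = 0 - 19/8·(x + 2) + 0·(x + 2)² + 3/8·(x + 2)³.
With (x + 2) = 1/4: S(-7/4) = -301/512.

-0.5879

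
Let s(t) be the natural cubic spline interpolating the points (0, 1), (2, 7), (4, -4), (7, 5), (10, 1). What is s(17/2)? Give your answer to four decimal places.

With σ_i denoting the second derivative at x_i, h_i = 2, 2, 3, 3, and Δ_i = (y_(i+1) − y_i)/h_i = 3, -11/2, 3, -4/3:
  2·σ_0 + 8·σ_1 + 2·σ_2 = 6(Δ_1 - Δ_0) = -51
  2·σ_1 + 10·σ_2 + 3·σ_3 = 6(Δ_2 - Δ_1) = 51
  3·σ_2 + 12·σ_3 + 3·σ_4 = 6(Δ_3 - Δ_2) = -26
Natural end conditions: σ_0 = σ_4 = 0.
Solving: σ_0 = 0, σ_1 = -2347/280, σ_2 = 281/35, σ_3 = -1753/420, σ_4 = 0.
On [7, 10], s(t) = 5 + 1193/420·(t - 7) - 1753/840·(t - 7)² + 1753/7560·(t - 7)³.
With (t - 7) = 3/2: s(17/2) = 11979/2240.

5.3478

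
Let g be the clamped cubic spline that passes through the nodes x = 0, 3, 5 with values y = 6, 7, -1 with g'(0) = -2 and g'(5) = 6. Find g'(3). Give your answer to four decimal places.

Let m_i = g''(x_i). Step sizes h_i = 3, 2; slopes of the chords Δ_i = (y_(i+1) - y_i)/h_i = 1/3, -4.
  3·m_0 + 10·m_1 + 2·m_2 = 6(Δ_1 - Δ_0) = -26
Clamped end conditions give two more equations: 2h_0·m_0 + h_0·m_1 = 6(Δ_0 - g'(0)) = 14 and h_1·m_1 + 2h_1·m_2 = 6(g'(5) - Δ_1) = 60.
Hence m_0 = 98/15, m_1 = -42/5, m_2 = 96/5.
On [3, 5], g'(x) = b_1 + 2c_1·(x - 3) + 3d_1·(x - 3)² with b_1 = Δ_1 - h_1(2m_1 + m_2)/6 = -24/5, c_1 = m_1/2 = -21/5, d_1 = (m_2 - m_1)/(6h_1) = 23/10. So g'(3) = -24/5.

-4.8000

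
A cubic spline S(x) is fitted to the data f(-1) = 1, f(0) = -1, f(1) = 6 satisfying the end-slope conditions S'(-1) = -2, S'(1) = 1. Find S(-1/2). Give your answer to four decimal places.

-0.7500

Write M_i for S''(x_i). With h_i = 1, 1 and divided differences Δ_i = -2, 7, the continuity of S' gives the tridiagonal system
  1·M_0 + 4·M_1 + 1·M_2 = 6(Δ_1 - Δ_0) = 54
Clamped end conditions give two more equations: 2h_0·M_0 + h_0·M_1 = 6(Δ_0 - S'(-1)) = 0 and h_1·M_1 + 2h_1·M_2 = 6(S'(1) - Δ_1) = -36.
Solving: M_0 = -12, M_1 = 24, M_2 = -30.
On [-1, 0], S(x) = 1 - 2·(x + 1) - 6·(x + 1)² + 6·(x + 1)³.
With (x + 1) = 1/2: S(-1/2) = -3/4.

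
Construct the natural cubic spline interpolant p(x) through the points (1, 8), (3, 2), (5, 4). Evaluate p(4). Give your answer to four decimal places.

Write M_i for p''(x_i). With h_i = 2, 2 and divided differences Δ_i = -3, 1, the continuity of p' gives the tridiagonal system
  2·M_0 + 8·M_1 + 2·M_2 = 6(Δ_1 - Δ_0) = 24
Natural end conditions: M_0 = M_2 = 0.
Hence M_0 = 0, M_1 = 3, M_2 = 0.
On [3, 5], p(x) = 2 - 1·(x - 3) + 3/2·(x - 3)² - 1/4·(x - 3)³.
With (x - 3) = 1: p(4) = 9/4.

2.2500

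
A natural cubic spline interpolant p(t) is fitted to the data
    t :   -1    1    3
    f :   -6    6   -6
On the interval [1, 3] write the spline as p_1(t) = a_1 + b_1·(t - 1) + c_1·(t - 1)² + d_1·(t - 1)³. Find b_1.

0

Let m_i = p''(x_i). Step sizes h_i = 2, 2; slopes of the chords Δ_i = (y_(i+1) - y_i)/h_i = 6, -6.
  2·m_0 + 8·m_1 + 2·m_2 = 6(Δ_1 - Δ_0) = -72
Natural end conditions: m_0 = m_2 = 0.
Forward elimination and back-substitution give m_0 = 0, m_1 = -9, m_2 = 0.
On [1, 3], with p_1(t) = a_1 + b_1·(t - 1) + c_1·(t - 1)² + d_1·(t - 1)³: c_1 = m_1/2 = -9/2, d_1 = (m_2 - m_1)/(6h_1) = 3/4, b_1 = Δ_1 - h_1(2m_1 + m_2)/6 = 0.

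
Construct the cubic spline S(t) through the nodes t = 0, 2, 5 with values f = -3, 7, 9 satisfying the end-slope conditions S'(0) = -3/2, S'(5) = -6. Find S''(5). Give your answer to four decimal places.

Write m_i for S''(x_i). With h_i = 2, 3 and divided differences Δ_i = 5, 2/3, the continuity of S' gives the tridiagonal system
  2·m_0 + 10·m_1 + 3·m_2 = 6(Δ_1 - Δ_0) = -26
Clamped end conditions give two more equations: 2h_0·m_0 + h_0·m_1 = 6(Δ_0 - S'(0)) = 39 and h_1·m_1 + 2h_1·m_2 = 6(S'(5) - Δ_1) = -40.
Solving the tridiagonal system: m_0 = 229/20, m_1 = -17/5, m_2 = -149/30.

-4.9667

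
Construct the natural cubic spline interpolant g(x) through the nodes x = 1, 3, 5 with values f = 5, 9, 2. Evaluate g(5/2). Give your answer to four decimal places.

8.9023

Write M_i for g''(x_i). With h_i = 2, 2 and divided differences Δ_i = 2, -7/2, the continuity of g' gives the tridiagonal system
  2·M_0 + 8·M_1 + 2·M_2 = 6(Δ_1 - Δ_0) = -33
Natural end conditions: M_0 = M_2 = 0.
Hence M_0 = 0, M_1 = -33/8, M_2 = 0.
On [1, 3], g(x) = 5 + 27/8·(x - 1) + 0·(x - 1)² - 11/32·(x - 1)³.
With (x - 1) = 3/2: g(5/2) = 2279/256.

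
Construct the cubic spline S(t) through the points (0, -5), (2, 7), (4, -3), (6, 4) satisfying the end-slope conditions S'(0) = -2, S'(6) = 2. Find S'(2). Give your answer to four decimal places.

1.7667

With m_i denoting the second derivative at x_i, h_i = 2, 2, 2, and Δ_i = (y_(i+1) − y_i)/h_i = 6, -5, 7/2:
  2·m_0 + 8·m_1 + 2·m_2 = 6(Δ_1 - Δ_0) = -66
  2·m_1 + 8·m_2 + 2·m_3 = 6(Δ_2 - Δ_1) = 51
Clamped end conditions give two more equations: 2h_0·m_0 + h_0·m_1 = 6(Δ_0 - S'(0)) = 48 and h_2·m_2 + 2h_2·m_3 = 6(S'(6) - Δ_2) = -9.
Hence m_0 = 607/30, m_1 = -247/15, m_2 = 379/30, m_3 = -257/30.
On [2, 4], S'(t) = b_1 + 2c_1·(t - 2) + 3d_1·(t - 2)² with b_1 = Δ_1 - h_1(2m_1 + m_2)/6 = 53/30, c_1 = m_1/2 = -247/30, d_1 = (m_2 - m_1)/(6h_1) = 97/40. So S'(2) = 53/30.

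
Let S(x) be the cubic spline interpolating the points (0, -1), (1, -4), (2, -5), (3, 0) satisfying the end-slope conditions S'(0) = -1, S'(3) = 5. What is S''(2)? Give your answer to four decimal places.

9.6000

Let M_i = S''(x_i). Step sizes h_i = 1, 1, 1; slopes of the chords Δ_i = (y_(i+1) - y_i)/h_i = -3, -1, 5.
  1·M_0 + 4·M_1 + 1·M_2 = 6(Δ_1 - Δ_0) = 12
  1·M_1 + 4·M_2 + 1·M_3 = 6(Δ_2 - Δ_1) = 36
Clamped end conditions give two more equations: 2h_0·M_0 + h_0·M_1 = 6(Δ_0 - S'(0)) = -12 and h_2·M_2 + 2h_2·M_3 = 6(S'(3) - Δ_2) = 0.
Solving: M_0 = -36/5, M_1 = 12/5, M_2 = 48/5, M_3 = -24/5.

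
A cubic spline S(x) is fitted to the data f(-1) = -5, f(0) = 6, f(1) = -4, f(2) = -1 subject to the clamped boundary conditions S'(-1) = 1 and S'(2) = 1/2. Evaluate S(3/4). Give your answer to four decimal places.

With σ_i denoting the second derivative at x_i, h_i = 1, 1, 1, and Δ_i = (y_(i+1) − y_i)/h_i = 11, -10, 3:
  1·σ_0 + 4·σ_1 + 1·σ_2 = 6(Δ_1 - Δ_0) = -126
  1·σ_1 + 4·σ_2 + 1·σ_3 = 6(Δ_2 - Δ_1) = 78
Clamped end conditions give two more equations: 2h_0·σ_0 + h_0·σ_1 = 6(Δ_0 - S'(-1)) = 60 and h_2·σ_2 + 2h_2·σ_3 = 6(S'(2) - Δ_2) = -15.
Forward elimination and back-substitution give σ_0 = 871/15, σ_1 = -842/15, σ_2 = 607/15, σ_3 = -416/15.
On [0, 1], S(x) = 6 + 59/30·x - 421/15·x² + 161/10·x³.
With x = 3/4: S(3/4) = -973/640.

-1.5203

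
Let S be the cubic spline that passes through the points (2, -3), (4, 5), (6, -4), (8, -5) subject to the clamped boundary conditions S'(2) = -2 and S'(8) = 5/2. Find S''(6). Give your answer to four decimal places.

With M_i denoting the second derivative at x_i, h_i = 2, 2, 2, and Δ_i = (y_(i+1) − y_i)/h_i = 4, -9/2, -1/2:
  2·M_0 + 8·M_1 + 2·M_2 = 6(Δ_1 - Δ_0) = -51
  2·M_1 + 8·M_2 + 2·M_3 = 6(Δ_2 - Δ_1) = 24
Clamped end conditions give two more equations: 2h_0·M_0 + h_0·M_1 = 6(Δ_0 - S'(2)) = 36 and h_2·M_2 + 2h_2·M_3 = 6(S'(8) - Δ_2) = 18.
Hence M_0 = 147/10, M_1 = -57/5, M_2 = 27/5, M_3 = 9/5.

5.4000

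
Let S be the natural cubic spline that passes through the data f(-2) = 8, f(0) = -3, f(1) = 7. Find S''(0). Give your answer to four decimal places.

15.5000

Put σ_i = S'' at the i-th knot. Here h = (2, 1) and Δ = (-11/2, 10), so the interior equations h_(i-1)·σ_(i-1) + 2(h_(i-1)+h_i)·σ_i + h_i·σ_(i+1) = 6(Δ_i − Δ_(i-1)) read
  2·σ_0 + 6·σ_1 + 1·σ_2 = 6(Δ_1 - Δ_0) = 93
Natural end conditions: σ_0 = σ_2 = 0.
Forward elimination and back-substitution give σ_0 = 0, σ_1 = 31/2, σ_2 = 0.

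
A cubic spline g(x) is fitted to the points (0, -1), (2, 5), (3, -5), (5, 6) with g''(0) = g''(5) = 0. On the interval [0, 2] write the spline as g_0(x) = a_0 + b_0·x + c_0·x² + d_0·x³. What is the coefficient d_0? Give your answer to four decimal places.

-1.3357

With σ_i denoting the second derivative at x_i, h_i = 2, 1, 2, and Δ_i = (y_(i+1) − y_i)/h_i = 3, -10, 11/2:
  2·σ_0 + 6·σ_1 + 1·σ_2 = 6(Δ_1 - Δ_0) = -78
  1·σ_1 + 6·σ_2 + 2·σ_3 = 6(Δ_2 - Δ_1) = 93
Natural end conditions: σ_0 = σ_3 = 0.
Forward elimination and back-substitution give σ_0 = 0, σ_1 = -561/35, σ_2 = 636/35, σ_3 = 0.
On [0, 2], with g_0(x) = a_0 + b_0·x + c_0·x² + d_0·x³: c_0 = σ_0/2 = 0, d_0 = (σ_1 - σ_0)/(6h_0) = -187/140, b_0 = Δ_0 - h_0(2σ_0 + σ_1)/6 = 292/35.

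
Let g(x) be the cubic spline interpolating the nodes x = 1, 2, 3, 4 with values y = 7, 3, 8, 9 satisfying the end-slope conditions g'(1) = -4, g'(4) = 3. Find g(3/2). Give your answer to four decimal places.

4.3917

Put M_i = g'' at the i-th knot. Here h = (1, 1, 1) and Δ = (-4, 5, 1), so the interior equations h_(i-1)·M_(i-1) + 2(h_(i-1)+h_i)·M_i + h_i·M_(i+1) = 6(Δ_i − Δ_(i-1)) read
  1·M_0 + 4·M_1 + 1·M_2 = 6(Δ_1 - Δ_0) = 54
  1·M_1 + 4·M_2 + 1·M_3 = 6(Δ_2 - Δ_1) = -24
Clamped end conditions give two more equations: 2h_0·M_0 + h_0·M_1 = 6(Δ_0 - g'(1)) = 0 and h_2·M_2 + 2h_2·M_3 = 6(g'(4) - Δ_2) = 12.
Forward elimination and back-substitution give M_0 = -146/15, M_1 = 292/15, M_2 = -212/15, M_3 = 196/15.
On [1, 2], g(x) = 7 - 4·(x - 1) - 73/15·(x - 1)² + 73/15·(x - 1)³.
With (x - 1) = 1/2: g(3/2) = 527/120.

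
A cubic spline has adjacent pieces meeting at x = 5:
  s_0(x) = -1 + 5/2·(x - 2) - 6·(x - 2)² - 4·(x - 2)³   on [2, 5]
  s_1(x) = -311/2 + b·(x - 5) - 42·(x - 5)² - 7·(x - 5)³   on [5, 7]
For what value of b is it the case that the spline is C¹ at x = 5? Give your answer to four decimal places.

s_0'(x) = 5/2 - 12·(x - 2) - 12·(x - 2)², so s_0'(5) = -283/2. On the right, s_1'(5) = b, so b = -283/2.

-141.5000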